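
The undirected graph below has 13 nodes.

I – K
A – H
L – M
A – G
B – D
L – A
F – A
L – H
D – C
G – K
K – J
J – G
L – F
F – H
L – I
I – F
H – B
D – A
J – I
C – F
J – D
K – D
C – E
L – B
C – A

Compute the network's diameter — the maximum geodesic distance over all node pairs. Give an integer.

Eccentricity of each node (its greatest distance to any other): A:2, B:3, C:3, D:3, E:4, F:2, G:3, H:3, I:3, J:3, K:3, L:3, M:4.
The maximum eccentricity is 4, realized for instance by the pair M–E via M – L – A – C – E. So the diameter is 4.

4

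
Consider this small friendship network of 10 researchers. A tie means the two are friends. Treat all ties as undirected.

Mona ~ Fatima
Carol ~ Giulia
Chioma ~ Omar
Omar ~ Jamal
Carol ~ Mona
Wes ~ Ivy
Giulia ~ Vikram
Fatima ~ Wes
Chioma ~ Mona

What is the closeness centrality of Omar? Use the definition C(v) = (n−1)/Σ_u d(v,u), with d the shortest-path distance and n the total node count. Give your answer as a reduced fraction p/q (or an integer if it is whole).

9/28

Distances from Omar: Carol:3, Chioma:1, Fatima:3, Giulia:4, Ivy:5, Jamal:1, Mona:2, Vikram:5, Wes:4. Sum = 28.
n = 10, so closeness = 9/28.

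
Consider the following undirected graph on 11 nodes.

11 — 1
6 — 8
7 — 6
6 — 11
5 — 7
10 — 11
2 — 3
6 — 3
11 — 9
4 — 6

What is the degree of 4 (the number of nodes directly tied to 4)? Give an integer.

4 is directly tied to 6. That is 1 neighbor, so the degree of 4 is 1.

1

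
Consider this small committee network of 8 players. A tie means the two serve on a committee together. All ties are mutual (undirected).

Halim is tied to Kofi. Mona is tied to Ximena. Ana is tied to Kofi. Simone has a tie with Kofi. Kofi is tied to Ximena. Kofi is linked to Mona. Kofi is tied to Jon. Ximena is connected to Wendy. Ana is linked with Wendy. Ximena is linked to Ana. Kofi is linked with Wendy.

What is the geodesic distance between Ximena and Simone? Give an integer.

One shortest route is Ximena – Kofi – Simone, which uses 2 edges, and Ximena and Simone are not directly tied, so nothing shorter exists. So d(Ximena,Simone) = 2.

2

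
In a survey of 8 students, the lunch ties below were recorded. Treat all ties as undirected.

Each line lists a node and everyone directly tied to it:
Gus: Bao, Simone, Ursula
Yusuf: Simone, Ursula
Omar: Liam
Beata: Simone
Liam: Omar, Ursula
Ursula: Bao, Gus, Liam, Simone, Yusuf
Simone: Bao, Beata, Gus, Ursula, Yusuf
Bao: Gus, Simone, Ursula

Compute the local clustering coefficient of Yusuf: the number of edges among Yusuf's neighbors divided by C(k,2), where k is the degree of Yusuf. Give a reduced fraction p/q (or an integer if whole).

1

Yusuf's neighbors: Simone and Ursula (k = 2).
Possible neighbor pairs: C(2,2) = 1. Edges among them: Simone–Ursula → e = 1.
Clustering(Yusuf) = 1/1.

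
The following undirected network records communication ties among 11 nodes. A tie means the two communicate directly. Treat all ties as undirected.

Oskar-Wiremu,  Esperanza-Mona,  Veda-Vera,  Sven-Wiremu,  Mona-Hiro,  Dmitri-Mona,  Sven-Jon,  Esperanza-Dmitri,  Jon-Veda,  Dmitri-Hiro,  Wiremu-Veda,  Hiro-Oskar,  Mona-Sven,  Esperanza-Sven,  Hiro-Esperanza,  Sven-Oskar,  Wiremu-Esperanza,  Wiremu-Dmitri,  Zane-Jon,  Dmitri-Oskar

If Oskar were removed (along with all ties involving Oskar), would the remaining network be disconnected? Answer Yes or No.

Even without Oskar, every remaining node can still reach every other (the residual graph is connected), so Oskar is not a cut vertex.

No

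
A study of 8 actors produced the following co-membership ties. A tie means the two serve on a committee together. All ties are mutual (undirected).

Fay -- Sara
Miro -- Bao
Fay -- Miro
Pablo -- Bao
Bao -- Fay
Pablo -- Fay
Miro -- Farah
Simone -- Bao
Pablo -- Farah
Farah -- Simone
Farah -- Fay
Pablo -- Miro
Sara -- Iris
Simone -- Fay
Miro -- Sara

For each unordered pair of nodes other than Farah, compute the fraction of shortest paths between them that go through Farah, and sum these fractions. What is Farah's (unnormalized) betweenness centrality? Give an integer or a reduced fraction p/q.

2/3

Pairs whose geodesics pass through Farah — Simone–Miro: 1/3; Simone–Pablo: 1/3.
All other pairs contribute 0.
Summing the contributions gives betweenness(Farah) = 2/3.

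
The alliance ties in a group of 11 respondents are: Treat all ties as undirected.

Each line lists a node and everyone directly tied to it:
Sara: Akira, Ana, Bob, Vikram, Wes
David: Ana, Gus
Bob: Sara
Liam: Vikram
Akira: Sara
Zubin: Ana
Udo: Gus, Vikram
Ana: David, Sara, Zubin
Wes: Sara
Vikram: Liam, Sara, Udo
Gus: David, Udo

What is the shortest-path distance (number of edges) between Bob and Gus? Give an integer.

4

One shortest route is Bob – Sara – Ana – David – Gus, which uses 4 edges, and at distance 3 from Bob we only reach {David, Liam, Udo, Zubin}, which does not include Gus. So d(Bob,Gus) = 4.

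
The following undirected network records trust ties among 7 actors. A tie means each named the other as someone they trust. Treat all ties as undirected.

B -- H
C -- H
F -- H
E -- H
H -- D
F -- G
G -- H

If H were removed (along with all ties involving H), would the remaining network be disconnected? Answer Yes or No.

Removing H leaves {B} with no path to {E}, so the network splits into 5 components. H is a cut vertex.

Yes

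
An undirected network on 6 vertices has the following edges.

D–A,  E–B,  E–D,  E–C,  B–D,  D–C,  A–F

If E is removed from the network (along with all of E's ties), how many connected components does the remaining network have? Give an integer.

1

E's neighbors (B, C, and D) remain reachable from one another through other ties, so the rest of the network stays in one piece.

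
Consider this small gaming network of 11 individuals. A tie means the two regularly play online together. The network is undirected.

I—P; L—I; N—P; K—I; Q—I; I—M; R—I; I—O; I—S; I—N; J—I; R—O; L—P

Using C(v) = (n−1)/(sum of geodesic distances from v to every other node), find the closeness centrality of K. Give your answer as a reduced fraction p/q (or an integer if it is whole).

Distances from K: I:1, J:2, L:2, M:2, N:2, O:2, P:2, Q:2, R:2, S:2. Sum = 19.
n = 11, so closeness = 10/19.

10/19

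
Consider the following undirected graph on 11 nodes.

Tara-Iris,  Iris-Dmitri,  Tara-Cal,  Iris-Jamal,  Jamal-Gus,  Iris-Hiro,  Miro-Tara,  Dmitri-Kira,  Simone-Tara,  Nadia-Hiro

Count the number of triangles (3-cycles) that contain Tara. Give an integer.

Tara's neighbors are Cal, Iris, Miro, and Simone, but none of them are tied to each other, so no triangle contains Tara.

0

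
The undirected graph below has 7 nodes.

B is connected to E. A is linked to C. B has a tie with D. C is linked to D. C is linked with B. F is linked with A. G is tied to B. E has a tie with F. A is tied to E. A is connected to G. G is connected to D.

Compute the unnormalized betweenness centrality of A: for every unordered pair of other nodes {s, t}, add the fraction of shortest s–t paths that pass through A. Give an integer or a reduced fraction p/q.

4

Pairs whose geodesics pass through A — D–F: 2/3; F–G: 1; F–C: 1; E–G: 1/2; E–C: 1/2; G–C: 1/3.
All other pairs contribute 0.
Summing the contributions gives betweenness(A) = 4.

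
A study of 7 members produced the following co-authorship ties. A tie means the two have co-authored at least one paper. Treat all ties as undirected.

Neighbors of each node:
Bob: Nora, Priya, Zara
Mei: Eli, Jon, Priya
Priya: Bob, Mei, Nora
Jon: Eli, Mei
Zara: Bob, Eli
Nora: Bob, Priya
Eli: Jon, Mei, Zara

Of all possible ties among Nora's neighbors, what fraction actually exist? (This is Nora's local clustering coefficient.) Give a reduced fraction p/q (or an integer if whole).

1

Nora's neighbors: Bob and Priya (k = 2).
Possible neighbor pairs: C(2,2) = 1. Edges among them: Bob–Priya → e = 1.
Clustering(Nora) = 1/1.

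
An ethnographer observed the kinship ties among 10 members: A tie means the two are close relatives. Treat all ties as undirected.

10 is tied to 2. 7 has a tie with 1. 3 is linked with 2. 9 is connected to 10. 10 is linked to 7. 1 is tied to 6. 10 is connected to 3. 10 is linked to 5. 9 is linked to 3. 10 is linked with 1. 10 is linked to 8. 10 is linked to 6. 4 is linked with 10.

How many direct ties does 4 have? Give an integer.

1

4 is directly tied to 10. That is 1 neighbor, so the degree of 4 is 1.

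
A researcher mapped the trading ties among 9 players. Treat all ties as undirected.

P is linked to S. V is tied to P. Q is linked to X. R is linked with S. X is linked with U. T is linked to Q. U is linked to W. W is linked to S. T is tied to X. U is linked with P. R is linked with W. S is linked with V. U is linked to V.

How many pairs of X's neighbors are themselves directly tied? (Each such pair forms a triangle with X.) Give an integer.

1

X's neighbors: Q, T, and U.
Neighbor pairs that are themselves tied: X–Q–T. Each forms one triangle with X, for 1 in total.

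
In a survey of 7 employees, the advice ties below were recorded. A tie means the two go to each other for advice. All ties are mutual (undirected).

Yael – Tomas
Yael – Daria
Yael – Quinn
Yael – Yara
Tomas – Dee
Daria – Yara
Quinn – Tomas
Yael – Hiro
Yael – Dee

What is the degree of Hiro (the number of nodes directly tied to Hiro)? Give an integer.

1

Hiro is directly tied to Yael. That is 1 neighbor, so the degree of Hiro is 1.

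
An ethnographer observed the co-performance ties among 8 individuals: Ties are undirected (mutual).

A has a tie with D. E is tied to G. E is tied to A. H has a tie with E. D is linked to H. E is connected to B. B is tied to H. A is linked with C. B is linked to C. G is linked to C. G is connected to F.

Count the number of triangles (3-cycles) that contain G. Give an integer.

G's neighbors are C, E, and F, but none of them are tied to each other, so no triangle contains G.

0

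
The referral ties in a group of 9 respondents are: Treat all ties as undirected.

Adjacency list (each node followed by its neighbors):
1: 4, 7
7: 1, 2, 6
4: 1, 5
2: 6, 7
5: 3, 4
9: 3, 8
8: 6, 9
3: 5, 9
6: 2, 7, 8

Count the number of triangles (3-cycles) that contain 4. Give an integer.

4's neighbors are 1 and 5, but none of them are tied to each other, so no triangle contains 4.

0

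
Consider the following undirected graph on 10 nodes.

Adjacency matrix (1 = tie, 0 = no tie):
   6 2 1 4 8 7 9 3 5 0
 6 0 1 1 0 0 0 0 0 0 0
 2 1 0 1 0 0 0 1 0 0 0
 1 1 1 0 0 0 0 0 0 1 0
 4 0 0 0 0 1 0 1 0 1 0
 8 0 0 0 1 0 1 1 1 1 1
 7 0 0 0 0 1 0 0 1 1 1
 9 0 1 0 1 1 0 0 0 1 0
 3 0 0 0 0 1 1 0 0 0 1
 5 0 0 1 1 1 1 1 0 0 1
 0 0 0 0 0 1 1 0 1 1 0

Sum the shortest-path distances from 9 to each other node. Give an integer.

14

Distances from 9: 0:2, 1:2, 2:1, 3:2, 4:1, 5:1, 6:2, 7:2, 8:1.
Sum = 2 + 2 + 1 + 2 + 1 + 1 + 2 + 2 + 1 = 14.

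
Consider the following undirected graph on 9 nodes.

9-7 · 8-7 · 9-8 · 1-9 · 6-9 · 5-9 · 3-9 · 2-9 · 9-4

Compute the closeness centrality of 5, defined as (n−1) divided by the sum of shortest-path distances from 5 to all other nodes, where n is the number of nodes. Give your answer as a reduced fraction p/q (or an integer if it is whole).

8/15

Distances from 5: 1:2, 2:2, 3:2, 4:2, 6:2, 7:2, 8:2, 9:1. Sum = 15.
n = 9, so closeness = 8/15.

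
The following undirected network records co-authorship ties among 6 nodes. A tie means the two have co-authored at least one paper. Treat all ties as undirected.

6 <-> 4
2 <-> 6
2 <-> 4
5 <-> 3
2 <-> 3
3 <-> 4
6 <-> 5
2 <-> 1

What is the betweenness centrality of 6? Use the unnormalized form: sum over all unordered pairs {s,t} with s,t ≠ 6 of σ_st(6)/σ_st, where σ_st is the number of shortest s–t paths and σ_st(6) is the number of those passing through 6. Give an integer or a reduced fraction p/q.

Pairs whose geodesics pass through 6 — 4–5: 1/2; 1–5: 1/2; 2–5: 1/2.
All other pairs contribute 0.
Summing the contributions gives betweenness(6) = 3/2.

3/2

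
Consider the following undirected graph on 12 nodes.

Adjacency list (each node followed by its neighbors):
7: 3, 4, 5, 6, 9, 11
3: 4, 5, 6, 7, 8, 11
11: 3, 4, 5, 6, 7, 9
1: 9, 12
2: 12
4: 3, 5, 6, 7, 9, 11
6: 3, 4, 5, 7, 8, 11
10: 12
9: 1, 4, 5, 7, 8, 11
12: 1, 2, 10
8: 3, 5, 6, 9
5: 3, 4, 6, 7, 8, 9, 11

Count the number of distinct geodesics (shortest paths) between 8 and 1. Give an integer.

The shortest distance is 2, and the only length-2 path is 8–9–1. So there is exactly 1 shortest path.

1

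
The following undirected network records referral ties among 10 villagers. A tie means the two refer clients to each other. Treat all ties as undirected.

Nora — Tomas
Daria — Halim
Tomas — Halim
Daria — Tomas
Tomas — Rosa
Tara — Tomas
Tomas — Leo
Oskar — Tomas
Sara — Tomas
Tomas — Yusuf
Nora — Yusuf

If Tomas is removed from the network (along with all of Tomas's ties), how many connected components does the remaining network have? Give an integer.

7

Without Tomas, the remaining ties split the others into: {Oskar}; {Nora, Yusuf}; {Daria, Halim}; {Sara}; {Rosa}; {Tara}; {Leo}.
That's 7 separate components.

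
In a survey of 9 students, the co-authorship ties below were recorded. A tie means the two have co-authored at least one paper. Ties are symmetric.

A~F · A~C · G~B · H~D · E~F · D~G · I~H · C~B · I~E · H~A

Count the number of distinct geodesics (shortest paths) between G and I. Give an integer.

The shortest distance is 3, and the only length-3 path is G–D–H–I. So there is exactly 1 shortest path.

1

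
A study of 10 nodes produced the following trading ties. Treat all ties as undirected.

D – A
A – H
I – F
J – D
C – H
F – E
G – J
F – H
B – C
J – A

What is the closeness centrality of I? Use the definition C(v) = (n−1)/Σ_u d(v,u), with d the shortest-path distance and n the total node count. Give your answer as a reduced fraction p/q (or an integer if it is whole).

9/28

Distances from I: A:3, B:4, C:3, D:4, E:2, F:1, G:5, H:2, J:4. Sum = 28.
n = 10, so closeness = 9/28.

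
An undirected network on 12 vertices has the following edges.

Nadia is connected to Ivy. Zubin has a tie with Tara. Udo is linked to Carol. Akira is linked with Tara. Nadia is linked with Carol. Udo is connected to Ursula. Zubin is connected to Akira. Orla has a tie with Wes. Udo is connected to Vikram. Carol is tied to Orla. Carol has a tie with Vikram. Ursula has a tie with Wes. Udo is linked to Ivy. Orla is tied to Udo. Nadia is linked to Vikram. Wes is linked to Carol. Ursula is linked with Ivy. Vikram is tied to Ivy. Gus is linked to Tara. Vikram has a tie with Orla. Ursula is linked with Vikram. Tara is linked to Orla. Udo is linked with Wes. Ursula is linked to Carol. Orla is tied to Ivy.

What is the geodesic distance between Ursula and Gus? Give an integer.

4

One shortest route is Ursula – Carol – Orla – Tara – Gus, which uses 4 edges, and at distance 3 from Ursula we only reach {Tara}, which does not include Gus. So d(Ursula,Gus) = 4.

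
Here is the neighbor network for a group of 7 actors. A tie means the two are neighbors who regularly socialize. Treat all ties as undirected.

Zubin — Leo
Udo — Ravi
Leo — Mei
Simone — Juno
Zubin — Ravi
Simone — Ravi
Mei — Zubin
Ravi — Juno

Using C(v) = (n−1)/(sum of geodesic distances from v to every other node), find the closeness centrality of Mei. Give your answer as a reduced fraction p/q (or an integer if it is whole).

6/13

Distances from Mei: Juno:3, Leo:1, Ravi:2, Simone:3, Udo:3, Zubin:1. Sum = 13.
n = 7, so closeness = 6/13.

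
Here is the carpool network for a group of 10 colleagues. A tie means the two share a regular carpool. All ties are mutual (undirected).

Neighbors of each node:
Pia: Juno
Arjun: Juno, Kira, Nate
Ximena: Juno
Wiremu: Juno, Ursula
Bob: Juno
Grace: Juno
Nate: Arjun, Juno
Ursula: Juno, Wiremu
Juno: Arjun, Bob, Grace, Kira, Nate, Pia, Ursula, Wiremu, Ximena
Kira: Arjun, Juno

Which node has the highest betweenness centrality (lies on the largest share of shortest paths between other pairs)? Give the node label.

Juno

Unnormalized betweenness of each node: Arjun:1/2, Bob:0, Grace:0, Juno:65/2, Kira:0, Nate:0, Pia:0, Ursula:0, Wiremu:0, Ximena:0.
Juno has the largest value, 65/2, making it the main broker — the node through which the most shortest paths run.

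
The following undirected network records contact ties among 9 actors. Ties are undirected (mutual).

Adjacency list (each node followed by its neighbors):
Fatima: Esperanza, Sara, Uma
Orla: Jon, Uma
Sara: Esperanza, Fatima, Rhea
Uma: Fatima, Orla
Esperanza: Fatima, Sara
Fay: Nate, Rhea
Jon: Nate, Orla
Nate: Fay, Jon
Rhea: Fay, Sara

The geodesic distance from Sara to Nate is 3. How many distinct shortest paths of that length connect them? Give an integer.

1

The shortest distance is 3, and the only length-3 path is Sara–Rhea–Fay–Nate. So there is exactly 1 shortest path.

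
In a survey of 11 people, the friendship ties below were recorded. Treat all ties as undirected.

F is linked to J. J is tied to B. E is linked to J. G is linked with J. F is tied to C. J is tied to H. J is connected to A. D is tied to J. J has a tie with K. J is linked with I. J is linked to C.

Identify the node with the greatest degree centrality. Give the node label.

J

Degrees — A:1, B:1, C:2, D:1, E:1, F:2, G:1, H:1, I:1, J:10, K:1.
The maximum is 10, attained only by J.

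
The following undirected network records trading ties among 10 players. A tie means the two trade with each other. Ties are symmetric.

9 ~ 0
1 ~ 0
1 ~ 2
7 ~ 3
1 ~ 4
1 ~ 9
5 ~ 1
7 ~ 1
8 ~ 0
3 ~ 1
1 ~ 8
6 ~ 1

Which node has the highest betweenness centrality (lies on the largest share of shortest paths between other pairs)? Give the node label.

1

Unnormalized betweenness of each node: 0:1/2, 1:65/2, 2:0, 3:0, 4:0, 5:0, 6:0, 7:0, 8:0, 9:0.
1 has the largest value, 65/2, making it the main broker — the node through which the most shortest paths run.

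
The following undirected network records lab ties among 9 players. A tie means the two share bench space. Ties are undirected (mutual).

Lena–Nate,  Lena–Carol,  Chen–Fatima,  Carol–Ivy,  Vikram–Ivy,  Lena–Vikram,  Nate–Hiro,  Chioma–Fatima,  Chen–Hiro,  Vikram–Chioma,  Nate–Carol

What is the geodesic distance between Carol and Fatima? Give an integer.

4

One shortest route is Carol – Nate – Hiro – Chen – Fatima, which uses 4 edges, and at distance 3 from Carol we only reach {Chen, Chioma}, which does not include Fatima. So d(Carol,Fatima) = 4.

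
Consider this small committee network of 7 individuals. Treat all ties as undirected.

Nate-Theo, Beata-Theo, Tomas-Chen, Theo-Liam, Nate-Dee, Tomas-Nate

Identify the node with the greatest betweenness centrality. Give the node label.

Unnormalized betweenness of each node: Beata:0, Chen:0, Dee:0, Liam:0, Nate:11, Theo:9, Tomas:5.
Nate has the largest value, 11, making it the main broker — the node through which the most shortest paths run.

Nate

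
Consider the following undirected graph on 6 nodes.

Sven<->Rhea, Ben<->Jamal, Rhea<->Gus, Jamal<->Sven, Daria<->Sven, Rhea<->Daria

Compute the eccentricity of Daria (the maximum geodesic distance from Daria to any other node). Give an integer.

Distances from Daria: Ben:3, Gus:2, Jamal:2, Rhea:1, Sven:1.
The largest is 3 (to Ben), so the eccentricity of Daria is 3.

3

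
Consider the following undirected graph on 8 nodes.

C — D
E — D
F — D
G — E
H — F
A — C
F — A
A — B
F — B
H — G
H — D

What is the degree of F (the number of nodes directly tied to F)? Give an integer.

F is directly tied to A, B, D, and H. That is 4 neighbors, so the degree of F is 4.

4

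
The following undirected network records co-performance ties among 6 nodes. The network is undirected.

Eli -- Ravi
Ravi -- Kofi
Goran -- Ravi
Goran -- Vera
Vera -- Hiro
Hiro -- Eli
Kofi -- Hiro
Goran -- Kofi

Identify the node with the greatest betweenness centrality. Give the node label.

Unnormalized betweenness of each node: Eli:1/2, Goran:3/2, Hiro:2, Kofi:1, Ravi:3/2, Vera:1/2.
Hiro has the largest value, 2, making it the main broker — the node through which the most shortest paths run.

Hiro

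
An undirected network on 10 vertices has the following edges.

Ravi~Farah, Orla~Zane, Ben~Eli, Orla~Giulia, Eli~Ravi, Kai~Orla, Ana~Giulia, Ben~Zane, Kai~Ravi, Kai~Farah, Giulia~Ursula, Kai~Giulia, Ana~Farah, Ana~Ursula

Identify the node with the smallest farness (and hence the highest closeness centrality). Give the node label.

Farness (sum of distances to all others) for each node — Ana:19, Ben:23, Eli:21, Farah:17, Giulia:16, Kai:15, Orla:16, Ravi:17, Ursula:22, Zane:20.
The smallest farness is 15, for Kai, so Kai has the highest closeness.

Kai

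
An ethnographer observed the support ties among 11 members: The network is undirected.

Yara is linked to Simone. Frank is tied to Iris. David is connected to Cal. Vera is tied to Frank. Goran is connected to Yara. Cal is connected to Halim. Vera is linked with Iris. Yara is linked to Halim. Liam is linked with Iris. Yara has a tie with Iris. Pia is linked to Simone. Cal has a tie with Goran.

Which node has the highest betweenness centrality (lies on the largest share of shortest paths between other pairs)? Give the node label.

Unnormalized betweenness of each node: Cal:19/2, David:0, Frank:0, Goran:7, Halim:7, Iris:23, Liam:0, Pia:0, Simone:9, Vera:0, Yara:65/2.
Yara has the largest value, 65/2, making it the main broker — the node through which the most shortest paths run.

Yara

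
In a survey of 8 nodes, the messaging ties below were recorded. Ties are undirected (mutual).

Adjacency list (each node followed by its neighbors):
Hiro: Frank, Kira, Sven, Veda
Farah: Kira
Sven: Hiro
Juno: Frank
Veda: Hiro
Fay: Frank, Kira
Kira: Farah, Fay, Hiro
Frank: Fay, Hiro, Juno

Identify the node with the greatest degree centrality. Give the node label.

Hiro

Degrees — Farah:1, Fay:2, Frank:3, Hiro:4, Juno:1, Kira:3, Sven:1, Veda:1.
The maximum is 4, attained only by Hiro.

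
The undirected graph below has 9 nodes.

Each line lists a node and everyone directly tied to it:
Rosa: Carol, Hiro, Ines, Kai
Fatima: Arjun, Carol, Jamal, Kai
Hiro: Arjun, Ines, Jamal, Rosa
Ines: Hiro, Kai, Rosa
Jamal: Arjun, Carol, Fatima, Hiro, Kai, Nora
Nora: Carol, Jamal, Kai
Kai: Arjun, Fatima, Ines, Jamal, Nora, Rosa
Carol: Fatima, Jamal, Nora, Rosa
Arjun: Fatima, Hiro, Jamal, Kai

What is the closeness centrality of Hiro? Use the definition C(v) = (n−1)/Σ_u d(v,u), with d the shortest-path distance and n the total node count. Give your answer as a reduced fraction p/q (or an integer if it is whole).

Distances from Hiro: Arjun:1, Carol:2, Fatima:2, Ines:1, Jamal:1, Kai:2, Nora:2, Rosa:1. Sum = 12.
n = 9, so closeness = 8/12 = 2/3.

2/3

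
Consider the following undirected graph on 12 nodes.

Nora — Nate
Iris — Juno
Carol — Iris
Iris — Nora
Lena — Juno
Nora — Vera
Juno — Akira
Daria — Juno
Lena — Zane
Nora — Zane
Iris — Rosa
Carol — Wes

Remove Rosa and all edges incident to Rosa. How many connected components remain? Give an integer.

Rosa's neighbors (Iris) remain reachable from one another through other ties, so the rest of the network stays in one piece.

1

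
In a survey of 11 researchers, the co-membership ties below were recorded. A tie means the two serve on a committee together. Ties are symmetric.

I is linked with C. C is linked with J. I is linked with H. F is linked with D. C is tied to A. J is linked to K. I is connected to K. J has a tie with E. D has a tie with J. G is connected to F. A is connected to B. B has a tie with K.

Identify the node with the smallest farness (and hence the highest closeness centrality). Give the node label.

J

Farness (sum of distances to all others) for each node — A:26, B:26, C:20, D:23, E:27, F:30, G:39, H:33, I:24, J:18, K:20.
The smallest farness is 18, for J, so J has the highest closeness.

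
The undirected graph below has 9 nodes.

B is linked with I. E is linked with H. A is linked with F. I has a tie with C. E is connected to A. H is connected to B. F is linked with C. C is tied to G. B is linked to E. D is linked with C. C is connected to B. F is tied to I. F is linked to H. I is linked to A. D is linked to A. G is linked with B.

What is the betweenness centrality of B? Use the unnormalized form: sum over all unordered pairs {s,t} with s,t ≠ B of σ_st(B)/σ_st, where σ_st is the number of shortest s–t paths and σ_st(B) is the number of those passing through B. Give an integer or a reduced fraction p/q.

Pairs whose geodesics pass through B — G–A: 2/5; G–H: 1; G–E: 1; G–I: 1/2; H–C: 1/2; H–D: 1/4; H–I: 1/2; C–E: 1; E–I: 1/2.
All other pairs contribute 0.
Summing the contributions gives betweenness(B) = 113/20.

113/20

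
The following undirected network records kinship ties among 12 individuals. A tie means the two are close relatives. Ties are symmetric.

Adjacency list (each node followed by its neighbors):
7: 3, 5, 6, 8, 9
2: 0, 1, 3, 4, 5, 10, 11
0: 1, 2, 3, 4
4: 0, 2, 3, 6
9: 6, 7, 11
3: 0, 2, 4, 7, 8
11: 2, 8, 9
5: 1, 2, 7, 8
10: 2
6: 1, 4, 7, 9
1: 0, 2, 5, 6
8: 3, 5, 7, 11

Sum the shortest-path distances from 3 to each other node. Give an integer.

17

Distances from 3: 0:1, 1:2, 2:1, 4:1, 5:2, 6:2, 7:1, 8:1, 9:2, 10:2, 11:2.
Sum = 1 + 2 + 1 + 1 + 2 + 2 + 1 + 1 + 2 + 2 + 2 = 17.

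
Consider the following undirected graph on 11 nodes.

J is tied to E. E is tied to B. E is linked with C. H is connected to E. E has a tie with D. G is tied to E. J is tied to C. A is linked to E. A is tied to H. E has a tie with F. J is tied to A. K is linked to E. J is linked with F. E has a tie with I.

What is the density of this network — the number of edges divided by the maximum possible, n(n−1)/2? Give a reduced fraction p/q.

14/55

There are 14 edges and 11 nodes, so the maximum possible is C(11,2) = 55.
Density = 14/55.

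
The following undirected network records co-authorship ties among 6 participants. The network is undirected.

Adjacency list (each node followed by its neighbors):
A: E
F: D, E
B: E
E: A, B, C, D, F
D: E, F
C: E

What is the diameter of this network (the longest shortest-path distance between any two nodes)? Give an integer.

2

Eccentricity of each node (its greatest distance to any other): A:2, B:2, C:2, D:2, E:1, F:2.
The maximum eccentricity is 2, realized for instance by the pair A–D via A – E – D. So the diameter is 2.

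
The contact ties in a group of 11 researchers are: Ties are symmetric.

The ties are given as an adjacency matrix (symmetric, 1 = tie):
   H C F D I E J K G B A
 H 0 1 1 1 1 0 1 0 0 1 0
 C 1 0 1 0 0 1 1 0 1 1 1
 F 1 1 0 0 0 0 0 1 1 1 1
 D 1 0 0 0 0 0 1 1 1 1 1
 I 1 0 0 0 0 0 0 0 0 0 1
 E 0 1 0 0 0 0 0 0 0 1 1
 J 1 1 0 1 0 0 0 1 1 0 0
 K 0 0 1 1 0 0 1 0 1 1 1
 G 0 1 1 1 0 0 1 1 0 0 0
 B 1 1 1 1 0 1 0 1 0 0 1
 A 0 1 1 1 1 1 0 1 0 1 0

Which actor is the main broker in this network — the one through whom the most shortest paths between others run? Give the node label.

A

Unnormalized betweenness of each node: A:193/30, B:173/60, C:73/15, D:61/30, E:0, F:33/20, G:17/20, H:22/5, I:1/5, J:41/40, K:199/120.
A has the largest value, 193/30, making it the main broker — the node through which the most shortest paths run.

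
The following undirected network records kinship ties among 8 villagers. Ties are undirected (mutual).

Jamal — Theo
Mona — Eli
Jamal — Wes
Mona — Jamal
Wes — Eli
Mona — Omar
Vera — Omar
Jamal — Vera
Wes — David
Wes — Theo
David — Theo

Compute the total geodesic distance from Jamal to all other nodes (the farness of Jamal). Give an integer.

10

Distances from Jamal: David:2, Eli:2, Mona:1, Omar:2, Theo:1, Vera:1, Wes:1.
Sum = 2 + 2 + 1 + 2 + 1 + 1 + 1 = 10.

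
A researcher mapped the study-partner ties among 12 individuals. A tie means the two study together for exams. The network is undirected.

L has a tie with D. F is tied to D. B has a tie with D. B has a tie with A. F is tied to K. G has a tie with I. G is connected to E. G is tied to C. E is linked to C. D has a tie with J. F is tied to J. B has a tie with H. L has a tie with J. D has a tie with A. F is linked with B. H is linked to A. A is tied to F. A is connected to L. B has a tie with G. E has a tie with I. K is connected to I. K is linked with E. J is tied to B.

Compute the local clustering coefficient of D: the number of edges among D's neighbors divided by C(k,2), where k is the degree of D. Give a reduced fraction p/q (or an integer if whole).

D's neighbors: A, B, F, J, and L (k = 5).
Possible neighbor pairs: C(5,2) = 10. Edges among them: A–B, A–F, A–L, B–F, B–J, F–J, J–L → e = 7.
Clustering(D) = 7/10.

7/10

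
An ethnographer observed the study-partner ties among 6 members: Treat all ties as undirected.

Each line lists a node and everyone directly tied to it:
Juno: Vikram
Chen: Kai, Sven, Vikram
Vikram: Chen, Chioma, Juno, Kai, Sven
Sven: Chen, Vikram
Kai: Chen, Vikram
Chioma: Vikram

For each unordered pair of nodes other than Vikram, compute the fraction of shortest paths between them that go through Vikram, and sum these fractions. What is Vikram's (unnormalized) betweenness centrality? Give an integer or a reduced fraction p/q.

15/2

Pairs whose geodesics pass through Vikram — Sven–Chioma: 1; Sven–Juno: 1; Sven–Kai: 1/2; Chen–Chioma: 1; Chen–Juno: 1; Chioma–Juno: 1; Chioma–Kai: 1; Juno–Kai: 1.
All other pairs contribute 0.
Summing the contributions gives betweenness(Vikram) = 15/2.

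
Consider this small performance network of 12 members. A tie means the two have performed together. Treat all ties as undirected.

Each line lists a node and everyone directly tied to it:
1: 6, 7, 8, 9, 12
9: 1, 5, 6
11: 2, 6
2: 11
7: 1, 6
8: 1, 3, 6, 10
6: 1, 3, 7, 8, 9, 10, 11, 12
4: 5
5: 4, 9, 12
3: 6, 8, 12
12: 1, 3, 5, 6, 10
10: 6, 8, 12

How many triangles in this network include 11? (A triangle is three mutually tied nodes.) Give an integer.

11's neighbors are 2 and 6, but none of them are tied to each other, so no triangle contains 11.

0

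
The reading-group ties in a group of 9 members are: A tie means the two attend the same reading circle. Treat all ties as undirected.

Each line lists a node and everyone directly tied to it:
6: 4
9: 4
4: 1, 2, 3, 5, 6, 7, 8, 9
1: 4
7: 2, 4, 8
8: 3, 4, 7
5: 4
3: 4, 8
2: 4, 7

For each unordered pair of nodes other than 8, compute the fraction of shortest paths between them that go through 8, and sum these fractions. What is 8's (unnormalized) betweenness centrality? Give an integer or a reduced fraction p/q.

Pairs whose geodesics pass through 8 — 3–7: 1/2.
All other pairs contribute 0.
Summing the contributions gives betweenness(8) = 1/2.

1/2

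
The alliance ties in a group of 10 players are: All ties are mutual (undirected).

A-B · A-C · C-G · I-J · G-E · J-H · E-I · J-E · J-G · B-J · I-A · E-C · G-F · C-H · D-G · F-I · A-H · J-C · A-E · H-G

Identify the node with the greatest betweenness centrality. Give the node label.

Unnormalized betweenness of each node: A:41/12, B:1/5, C:67/60, D:0, E:28/15, F:2/3, G:139/12, H:13/15, I:43/15, J:77/12.
G has the largest value, 139/12, making it the main broker — the node through which the most shortest paths run.

G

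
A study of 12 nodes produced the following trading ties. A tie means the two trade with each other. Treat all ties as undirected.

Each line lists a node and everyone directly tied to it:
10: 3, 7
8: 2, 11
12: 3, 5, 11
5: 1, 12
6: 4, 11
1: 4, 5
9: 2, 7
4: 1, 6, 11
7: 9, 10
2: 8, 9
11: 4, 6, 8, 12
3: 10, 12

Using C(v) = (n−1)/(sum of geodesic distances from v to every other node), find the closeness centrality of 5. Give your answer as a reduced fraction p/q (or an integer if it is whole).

Distances from 5: 1:1, 2:4, 3:2, 4:2, 6:3, 7:4, 8:3, 9:5, 10:3, 11:2, 12:1. Sum = 30.
n = 12, so closeness = 11/30.

11/30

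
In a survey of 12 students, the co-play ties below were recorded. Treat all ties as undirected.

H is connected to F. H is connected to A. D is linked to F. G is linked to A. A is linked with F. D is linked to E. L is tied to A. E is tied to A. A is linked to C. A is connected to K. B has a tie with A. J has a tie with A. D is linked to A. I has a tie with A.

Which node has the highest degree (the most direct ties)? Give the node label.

A

Degrees — A:11, B:1, C:1, D:3, E:2, F:3, G:1, H:2, I:1, J:1, K:1, L:1.
The maximum is 11, attained only by A.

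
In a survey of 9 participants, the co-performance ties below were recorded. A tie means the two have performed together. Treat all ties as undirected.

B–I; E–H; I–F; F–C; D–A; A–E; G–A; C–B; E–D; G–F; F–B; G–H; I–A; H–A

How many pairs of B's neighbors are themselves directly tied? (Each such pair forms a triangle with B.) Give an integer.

B's neighbors: C, F, and I.
Neighbor pairs that are themselves tied: B–C–F; B–F–I. Each forms one triangle with B, for 2 in total.

2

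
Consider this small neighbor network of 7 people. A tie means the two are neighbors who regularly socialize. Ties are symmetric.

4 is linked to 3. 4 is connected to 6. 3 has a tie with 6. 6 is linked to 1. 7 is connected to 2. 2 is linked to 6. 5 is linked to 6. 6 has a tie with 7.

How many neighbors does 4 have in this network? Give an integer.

4 is directly tied to 3 and 6. That is 2 neighbors, so the degree of 4 is 2.

2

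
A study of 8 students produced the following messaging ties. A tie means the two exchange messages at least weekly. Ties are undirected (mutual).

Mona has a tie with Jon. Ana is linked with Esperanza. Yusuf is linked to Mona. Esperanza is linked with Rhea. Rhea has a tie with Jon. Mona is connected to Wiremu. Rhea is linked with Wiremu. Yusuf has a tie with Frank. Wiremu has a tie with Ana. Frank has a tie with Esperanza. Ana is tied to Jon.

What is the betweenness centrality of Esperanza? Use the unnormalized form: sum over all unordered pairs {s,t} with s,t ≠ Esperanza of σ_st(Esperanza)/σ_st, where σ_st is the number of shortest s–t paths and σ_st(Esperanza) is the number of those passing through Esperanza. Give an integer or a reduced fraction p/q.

Pairs whose geodesics pass through Esperanza — Frank–Ana: 1; Frank–Jon: 2/3; Frank–Rhea: 1; Frank–Wiremu: 2/3; Ana–Rhea: 1/3; Ana–Yusuf: 1/3; Rhea–Yusuf: 1/3.
All other pairs contribute 0.
Summing the contributions gives betweenness(Esperanza) = 13/3.

13/3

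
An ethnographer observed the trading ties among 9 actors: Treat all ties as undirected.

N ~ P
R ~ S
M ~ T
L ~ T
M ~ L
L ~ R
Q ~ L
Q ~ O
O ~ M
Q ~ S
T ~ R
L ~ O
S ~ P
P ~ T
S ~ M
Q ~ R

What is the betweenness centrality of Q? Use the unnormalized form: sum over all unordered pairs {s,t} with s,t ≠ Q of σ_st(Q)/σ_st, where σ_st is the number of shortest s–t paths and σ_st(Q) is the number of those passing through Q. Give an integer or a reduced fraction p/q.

Pairs whose geodesics pass through Q — L–S: 1/3; R–O: 1/2; S–O: 1/2; N–O: 1/4; P–O: 1/4.
All other pairs contribute 0.
Summing the contributions gives betweenness(Q) = 11/6.

11/6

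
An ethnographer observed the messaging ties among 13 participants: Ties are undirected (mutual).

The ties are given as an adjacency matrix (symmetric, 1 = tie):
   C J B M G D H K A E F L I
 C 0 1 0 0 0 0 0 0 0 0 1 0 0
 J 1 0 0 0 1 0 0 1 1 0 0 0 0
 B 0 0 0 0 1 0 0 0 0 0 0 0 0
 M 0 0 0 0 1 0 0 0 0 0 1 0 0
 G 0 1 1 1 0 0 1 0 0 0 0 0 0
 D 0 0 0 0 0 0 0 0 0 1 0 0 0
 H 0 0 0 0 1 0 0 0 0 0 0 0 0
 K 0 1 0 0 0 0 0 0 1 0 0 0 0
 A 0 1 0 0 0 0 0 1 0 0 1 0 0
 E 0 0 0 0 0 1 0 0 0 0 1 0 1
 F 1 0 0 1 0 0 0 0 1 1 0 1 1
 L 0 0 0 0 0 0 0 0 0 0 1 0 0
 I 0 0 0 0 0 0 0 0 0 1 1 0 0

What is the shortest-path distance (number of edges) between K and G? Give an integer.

2

One shortest route is K – J – G, which uses 2 edges, and K and G are not directly tied, so nothing shorter exists. So d(K,G) = 2.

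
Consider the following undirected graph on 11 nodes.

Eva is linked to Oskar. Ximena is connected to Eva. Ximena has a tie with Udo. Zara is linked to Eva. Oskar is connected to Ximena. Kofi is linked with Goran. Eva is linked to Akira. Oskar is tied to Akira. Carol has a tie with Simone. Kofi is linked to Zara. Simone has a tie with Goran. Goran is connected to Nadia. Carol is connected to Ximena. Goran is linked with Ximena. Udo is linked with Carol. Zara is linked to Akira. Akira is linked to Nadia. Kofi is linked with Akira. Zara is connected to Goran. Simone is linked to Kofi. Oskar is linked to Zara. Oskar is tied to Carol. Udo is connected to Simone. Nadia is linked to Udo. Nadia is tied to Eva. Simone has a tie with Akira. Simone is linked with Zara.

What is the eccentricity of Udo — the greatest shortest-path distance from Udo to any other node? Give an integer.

Distances from Udo: Akira:2, Carol:1, Eva:2, Goran:2, Kofi:2, Nadia:1, Oskar:2, Simone:1, Ximena:1, Zara:2.
The largest is 2 (to Oskar, Goran, Eva, Kofi, Akira, and Zara), so the eccentricity of Udo is 2.

2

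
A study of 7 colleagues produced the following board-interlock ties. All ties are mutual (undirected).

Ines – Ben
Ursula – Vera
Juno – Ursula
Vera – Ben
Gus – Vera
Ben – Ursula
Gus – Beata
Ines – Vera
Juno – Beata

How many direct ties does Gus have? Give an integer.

2

Gus is directly tied to Beata and Vera. That is 2 neighbors, so the degree of Gus is 2.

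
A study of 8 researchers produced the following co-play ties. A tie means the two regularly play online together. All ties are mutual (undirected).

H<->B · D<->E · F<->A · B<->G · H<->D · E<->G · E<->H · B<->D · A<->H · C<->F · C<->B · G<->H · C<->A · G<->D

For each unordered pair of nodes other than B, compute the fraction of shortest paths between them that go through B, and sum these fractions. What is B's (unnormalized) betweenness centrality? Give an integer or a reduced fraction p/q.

Pairs whose geodesics pass through B — E–C: 3/4; G–F: 1/2; G–C: 1; H–C: 1/2; D–F: 1/2; D–C: 1.
All other pairs contribute 0.
Summing the contributions gives betweenness(B) = 17/4.

17/4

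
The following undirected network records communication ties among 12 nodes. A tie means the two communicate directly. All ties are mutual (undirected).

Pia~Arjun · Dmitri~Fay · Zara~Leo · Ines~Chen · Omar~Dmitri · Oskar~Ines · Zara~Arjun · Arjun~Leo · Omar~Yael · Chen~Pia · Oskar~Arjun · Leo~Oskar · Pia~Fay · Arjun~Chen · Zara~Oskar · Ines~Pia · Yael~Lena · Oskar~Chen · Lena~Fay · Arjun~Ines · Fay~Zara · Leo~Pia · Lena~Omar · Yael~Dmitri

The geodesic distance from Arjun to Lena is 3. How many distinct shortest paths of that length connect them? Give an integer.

The shortest distance is 3. The length-3 paths are: Arjun–Zara–Fay–Lena; Arjun–Pia–Fay–Lena.
That gives 2 distinct shortest paths.

2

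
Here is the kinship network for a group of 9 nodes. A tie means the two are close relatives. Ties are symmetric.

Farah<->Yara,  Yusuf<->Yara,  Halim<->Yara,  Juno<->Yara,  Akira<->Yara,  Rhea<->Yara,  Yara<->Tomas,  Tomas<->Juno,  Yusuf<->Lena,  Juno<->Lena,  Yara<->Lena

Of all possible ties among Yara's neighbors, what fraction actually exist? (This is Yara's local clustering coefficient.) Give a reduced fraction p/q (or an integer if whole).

Yara's neighbors: Akira, Farah, Halim, Juno, Lena, Rhea, Tomas, and Yusuf (k = 8).
Possible neighbor pairs: C(8,2) = 28. Edges among them: Juno–Lena, Juno–Tomas, Lena–Yusuf → e = 3.
Clustering(Yara) = 3/28.

3/28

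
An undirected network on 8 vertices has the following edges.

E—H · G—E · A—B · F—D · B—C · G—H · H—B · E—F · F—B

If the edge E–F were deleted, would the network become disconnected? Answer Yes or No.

No

Even without that edge, E still reaches F via E – H – B – F, so the network stays connected. Not a bridge.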